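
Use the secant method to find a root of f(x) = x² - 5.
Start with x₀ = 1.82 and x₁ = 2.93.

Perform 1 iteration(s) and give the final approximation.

f(x) = x² - 5
x₀ = 1.82, x₁ = 2.93

Secant formula: x_{n+1} = x_n - f(x_n)(x_n - x_{n-1})/(f(x_n) - f(x_{n-1}))

Iteration 1:
  f(1.820000) = -1.687600
  f(2.930000) = 3.584900
  x_2 = 2.930000 - 3.584900×(2.930000 - 1.820000)/(3.584900 - (-1.687600))
       = 2.175284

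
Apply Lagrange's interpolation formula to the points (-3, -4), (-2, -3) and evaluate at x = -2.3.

Lagrange interpolation formula:
P(x) = Σ yᵢ × Lᵢ(x)
where Lᵢ(x) = Π_{j≠i} (x - xⱼ)/(xᵢ - xⱼ)

L_0(-2.3) = (-2.3 - (-2))/(-3 - (-2)) = 0.300000
L_1(-2.3) = (-2.3 - (-3))/(-2 - (-3)) = 0.700000

P(-2.3) = (-4)×L_0(-2.3) + (-3)×L_1(-2.3)
P(-2.3) = -3.300000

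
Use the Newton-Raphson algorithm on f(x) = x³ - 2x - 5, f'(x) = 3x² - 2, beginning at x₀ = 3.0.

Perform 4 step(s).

f(x) = x³ - 2x - 5
f'(x) = 3x² - 2
x₀ = 3.0

Newton-Raphson formula: x_{n+1} = x_n - f(x_n)/f'(x_n)

Iteration 1:
  f(3.000000) = 16.000000
  f'(3.000000) = 25.000000
  x_1 = 3.000000 - 16.000000/25.000000 = 2.360000
Iteration 2:
  f(2.360000) = 3.424256
  f'(2.360000) = 14.708800
  x_2 = 2.360000 - 3.424256/14.708800 = 2.127197
Iteration 3:
  f(2.127197) = 0.371100
  f'(2.127197) = 11.574898
  x_3 = 2.127197 - 0.371100/11.574898 = 2.095136
Iteration 4:
  f(2.095136) = 0.006527
  f'(2.095136) = 11.168785
  x_4 = 2.095136 - 0.006527/11.168785 = 2.094552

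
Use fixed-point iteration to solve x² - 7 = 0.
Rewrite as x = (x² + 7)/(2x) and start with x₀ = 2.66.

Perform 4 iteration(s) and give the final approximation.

Equation: x² - 7 = 0
Fixed-point form: x = (x² + 7)/(2x)
x₀ = 2.66

x_1 = g(2.660000) = 2.645789
x_2 = g(2.645789) = 2.645751
x_3 = g(2.645751) = 2.645751
x_4 = g(2.645751) = 2.645751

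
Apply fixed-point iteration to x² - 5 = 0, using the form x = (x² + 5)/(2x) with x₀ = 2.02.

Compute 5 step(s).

Equation: x² - 5 = 0
Fixed-point form: x = (x² + 5)/(2x)
x₀ = 2.02

x_1 = g(2.020000) = 2.247624
x_2 = g(2.247624) = 2.236098
x_3 = g(2.236098) = 2.236068
x_4 = g(2.236068) = 2.236068
x_5 = g(2.236068) = 2.236068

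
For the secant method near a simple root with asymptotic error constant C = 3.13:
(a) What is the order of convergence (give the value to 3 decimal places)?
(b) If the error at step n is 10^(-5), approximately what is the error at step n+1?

(a) Secant method has superlinear convergence with order φ = (1+√5)/2 ≈ 1.618.
    This means |e_{n+1}| ≈ C|e_n|^1.618.

(b) With |e_n| = 10^(-5) and C = 3.13:
    |e_{n+1}| ≈ 3.13 × (10^(-5))^1.618 = 3.13 × 10^(-8.09)

(a) ≈ 1.618 (golden ratio); (b) |e_{n+1}| ≈ 2.543e-08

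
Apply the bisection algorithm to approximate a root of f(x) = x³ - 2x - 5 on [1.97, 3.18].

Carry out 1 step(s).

f(x) = x³ - 2x - 5
Initial interval: [1.97, 3.18]

Iteration 1:
  c_1 = (1.970000 + 3.180000)/2 = 2.575000
  f(c_1) = f(2.575000) = 6.923859
  f(a) × f(c) < 0, new interval: [1.970000, 2.575000]

After 1 iteration(s), the approximation is c_1 = 2.575000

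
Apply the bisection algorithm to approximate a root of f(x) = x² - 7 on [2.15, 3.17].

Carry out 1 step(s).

f(x) = x² - 7
Initial interval: [2.15, 3.17]

Iteration 1:
  c_1 = (2.150000 + 3.170000)/2 = 2.660000
  f(c_1) = f(2.660000) = 0.075600
  f(a) × f(c) < 0, new interval: [2.150000, 2.660000]

After 1 iteration(s), the approximation is c_1 = 2.660000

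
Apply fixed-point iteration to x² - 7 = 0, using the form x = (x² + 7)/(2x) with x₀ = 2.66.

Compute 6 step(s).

Equation: x² - 7 = 0
Fixed-point form: x = (x² + 7)/(2x)
x₀ = 2.66

x_1 = g(2.660000) = 2.645789
x_2 = g(2.645789) = 2.645751
x_3 = g(2.645751) = 2.645751
x_4 = g(2.645751) = 2.645751
x_5 = g(2.645751) = 2.645751
x_6 = g(2.645751) = 2.645751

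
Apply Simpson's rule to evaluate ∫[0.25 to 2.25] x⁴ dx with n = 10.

f(x) = x⁴
a = 0.25, b = 2.25, n = 10
h = (b - a)/n = 0.200000

Simpson's rule: (h/3)[f(x₀) + 4f(x₁) + 2f(x₂) + ... + f(xₙ)]

x_0 = 0.2500, f(x_0) = 0.003906, coefficient = 1
x_1 = 0.4500, f(x_1) = 0.041006, coefficient = 4
x_2 = 0.6500, f(x_2) = 0.178506, coefficient = 2
x_3 = 0.8500, f(x_3) = 0.522006, coefficient = 4
x_4 = 1.0500, f(x_4) = 1.215506, coefficient = 2
x_5 = 1.2500, f(x_5) = 2.441406, coefficient = 4
x_6 = 1.4500, f(x_6) = 4.420506, coefficient = 2
x_7 = 1.6500, f(x_7) = 7.412006, coefficient = 4
x_8 = 1.8500, f(x_8) = 11.713506, coefficient = 2
x_9 = 2.0500, f(x_9) = 17.661006, coefficient = 4
x_10 = 2.2500, f(x_10) = 25.628906, coefficient = 1

I ≈ (0.200000/3) × 172.998587 = 11.533239
Exact value: 11.532812
Error: 0.000427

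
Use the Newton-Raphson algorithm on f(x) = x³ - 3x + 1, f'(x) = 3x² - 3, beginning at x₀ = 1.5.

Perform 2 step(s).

f(x) = x³ - 3x + 1
f'(x) = 3x² - 3
x₀ = 1.5

Newton-Raphson formula: x_{n+1} = x_n - f(x_n)/f'(x_n)

Iteration 1:
  f(1.500000) = -0.125000
  f'(1.500000) = 3.750000
  x_1 = 1.500000 - (-0.125000)/3.750000 = 1.533333
Iteration 2:
  f(1.533333) = 0.005037
  f'(1.533333) = 4.053333
  x_2 = 1.533333 - 0.005037/4.053333 = 1.532091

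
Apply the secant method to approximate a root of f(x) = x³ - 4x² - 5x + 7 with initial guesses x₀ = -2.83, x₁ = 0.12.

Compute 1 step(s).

f(x) = x³ - 4x² - 5x + 7
x₀ = -2.83, x₁ = 0.12

Secant formula: x_{n+1} = x_n - f(x_n)(x_n - x_{n-1})/(f(x_n) - f(x_{n-1}))

Iteration 1:
  f(-2.830000) = -33.550787
  f(0.120000) = 6.344128
  x_2 = 0.120000 - 6.344128×(0.120000 - (-2.830000))/(6.344128 - (-33.550787))
       = -0.349112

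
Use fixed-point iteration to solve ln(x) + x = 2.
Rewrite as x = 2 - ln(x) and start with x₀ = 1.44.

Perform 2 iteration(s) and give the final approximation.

Equation: ln(x) + x = 2
Fixed-point form: x = 2 - ln(x)
x₀ = 1.44

x_1 = g(1.440000) = 1.635357
x_2 = g(1.635357) = 1.508139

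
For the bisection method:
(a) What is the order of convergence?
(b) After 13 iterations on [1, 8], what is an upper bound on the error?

(a) Bisection has linear (order 1) convergence; the error is halved each step.

(b) Error bound = (b-a)/2^n = (8 - 1)/2^{13}
    = 7/2^{13}

(a) 1 (linear); (b) error ≤ 8.54e-04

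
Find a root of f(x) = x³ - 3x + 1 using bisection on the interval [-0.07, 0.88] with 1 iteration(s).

f(x) = x³ - 3x + 1
Initial interval: [-0.07, 0.88]

Iteration 1:
  c_1 = (-0.070000 + 0.880000)/2 = 0.405000
  f(c_1) = f(0.405000) = -0.148570
  f(a) × f(c) < 0, new interval: [-0.070000, 0.405000]

After 1 iteration(s), the approximation is c_1 = 0.405000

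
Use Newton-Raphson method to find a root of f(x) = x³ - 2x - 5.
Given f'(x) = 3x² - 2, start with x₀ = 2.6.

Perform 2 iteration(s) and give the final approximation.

f(x) = x³ - 2x - 5
f'(x) = 3x² - 2
x₀ = 2.6

Newton-Raphson formula: x_{n+1} = x_n - f(x_n)/f'(x_n)

Iteration 1:
  f(2.600000) = 7.376000
  f'(2.600000) = 18.280000
  x_1 = 2.600000 - 7.376000/18.280000 = 2.196499
Iteration 2:
  f(2.196499) = 1.204247
  f'(2.196499) = 12.473822
  x_2 = 2.196499 - 1.204247/12.473822 = 2.099957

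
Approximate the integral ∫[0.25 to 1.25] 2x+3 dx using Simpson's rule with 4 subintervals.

f(x) = 2x+3
a = 0.25, b = 1.25, n = 4
h = (b - a)/n = 0.250000

Simpson's rule: (h/3)[f(x₀) + 4f(x₁) + 2f(x₂) + ... + f(xₙ)]

x_0 = 0.2500, f(x_0) = 3.500000, coefficient = 1
x_1 = 0.5000, f(x_1) = 4.000000, coefficient = 4
x_2 = 0.7500, f(x_2) = 4.500000, coefficient = 2
x_3 = 1.0000, f(x_3) = 5.000000, coefficient = 4
x_4 = 1.2500, f(x_4) = 5.500000, coefficient = 1

I ≈ (0.250000/3) × 54.000000 = 4.500000
Exact value: 4.500000
Error: 0.000000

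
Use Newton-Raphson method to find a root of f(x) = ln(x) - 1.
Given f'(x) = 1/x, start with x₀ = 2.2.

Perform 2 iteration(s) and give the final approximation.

f(x) = ln(x) - 1
f'(x) = 1/x
x₀ = 2.2

Newton-Raphson formula: x_{n+1} = x_n - f(x_n)/f'(x_n)

Iteration 1:
  f(2.200000) = -0.211543
  f'(2.200000) = 0.454545
  x_1 = 2.200000 - (-0.211543)/0.454545 = 2.665394
Iteration 2:
  f(2.665394) = -0.019648
  f'(2.665394) = 0.375179
  x_2 = 2.665394 - (-0.019648)/0.375179 = 2.717764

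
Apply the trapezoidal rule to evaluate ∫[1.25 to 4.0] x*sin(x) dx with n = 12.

f(x) = x*sin(x)
a = 1.25, b = 4.0, n = 12
h = (b - a)/n = 0.229167

Trapezoidal rule: (h/2)[f(x₀) + 2f(x₁) + 2f(x₂) + ... + f(xₙ)]

x_0 = 1.2500, f(x_0) = 1.186231, coefficient = 1
x_1 = 1.4792, f(x_1) = 1.472961, coefficient = 2
x_2 = 1.7083, f(x_2) = 1.692201, coefficient = 2
x_3 = 1.9375, f(x_3) = 1.808684, coefficient = 2
x_4 = 2.1667, f(x_4) = 1.793264, coefficient = 2
x_5 = 2.3958, f(x_5) = 1.625644, coefficient = 2
x_6 = 2.6250, f(x_6) = 1.296541, coefficient = 2
x_7 = 2.8542, f(x_7) = 0.809113, coefficient = 2
x_8 = 3.0833, f(x_8) = 0.179531, coefficient = 2
x_9 = 3.3125, f(x_9) = -0.563379, coefficient = 2
x_10 = 3.5417, f(x_10) = -1.379431, coefficient = 2
x_11 = 3.7708, f(x_11) = -2.219252, coefficient = 2
x_12 = 4.0000, f(x_12) = -3.027210, coefficient = 1

I ≈ (0.229167/2) × 11.190775 = 1.282276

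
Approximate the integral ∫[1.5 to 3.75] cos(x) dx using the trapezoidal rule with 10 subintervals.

f(x) = cos(x)
a = 1.5, b = 3.75, n = 10
h = (b - a)/n = 0.225000

Trapezoidal rule: (h/2)[f(x₀) + 2f(x₁) + 2f(x₂) + ... + f(xₙ)]

x_0 = 1.5000, f(x_0) = 0.070737, coefficient = 1
x_1 = 1.7250, f(x_1) = -0.153593, coefficient = 2
x_2 = 1.9500, f(x_2) = -0.370181, coefficient = 2
x_3 = 2.1750, f(x_3) = -0.568107, coefficient = 2
x_4 = 2.4000, f(x_4) = -0.737394, coefficient = 2
x_5 = 2.6250, f(x_5) = -0.869507, coefficient = 2
x_6 = 2.8500, f(x_6) = -0.957787, coefficient = 2
x_7 = 3.0750, f(x_7) = -0.997784, coefficient = 2
x_8 = 3.3000, f(x_8) = -0.987480, coefficient = 2
x_9 = 3.5250, f(x_9) = -0.927395, coefficient = 2
x_10 = 3.7500, f(x_10) = -0.820559, coefficient = 1

I ≈ (0.225000/2) × -13.888278 = -1.562431
Exact value: -1.569056
Error: 0.006625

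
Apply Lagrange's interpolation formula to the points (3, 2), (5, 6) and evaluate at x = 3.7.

Lagrange interpolation formula:
P(x) = Σ yᵢ × Lᵢ(x)
where Lᵢ(x) = Π_{j≠i} (x - xⱼ)/(xᵢ - xⱼ)

L_0(3.7) = (3.7 - 5)/(3 - 5) = 0.650000
L_1(3.7) = (3.7 - 3)/(5 - 3) = 0.350000

P(3.7) = 2×L_0(3.7) + 6×L_1(3.7)
P(3.7) = 3.400000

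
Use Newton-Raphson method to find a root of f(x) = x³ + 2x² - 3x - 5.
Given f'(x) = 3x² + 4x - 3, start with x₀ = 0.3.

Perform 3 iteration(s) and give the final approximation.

f(x) = x³ + 2x² - 3x - 5
f'(x) = 3x² + 4x - 3
x₀ = 0.3

Newton-Raphson formula: x_{n+1} = x_n - f(x_n)/f'(x_n)

Iteration 1:
  f(0.300000) = -5.693000
  f'(0.300000) = -1.530000
  x_1 = 0.300000 - (-5.693000)/(-1.530000) = -3.420915
Iteration 2:
  f(-3.420915) = -11.365740
  f'(-3.420915) = 18.424319
  x_2 = -3.420915 - (-11.365740)/18.424319 = -2.804027
Iteration 3:
  f(-2.804027) = -2.909636
  f'(-2.804027) = 9.371596
  x_3 = -2.804027 - (-2.909636)/9.371596 = -2.493553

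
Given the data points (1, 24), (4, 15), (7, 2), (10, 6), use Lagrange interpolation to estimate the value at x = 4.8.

Lagrange interpolation formula:
P(x) = Σ yᵢ × Lᵢ(x)
where Lᵢ(x) = Π_{j≠i} (x - xⱼ)/(xᵢ - xⱼ)

L_0(4.8) = (4.8 - 4)/(1 - 4) × (4.8 - 7)/(1 - 7) × (4.8 - 10)/(1 - 10) = -0.056494
L_1(4.8) = (4.8 - 1)/(4 - 1) × (4.8 - 7)/(4 - 7) × (4.8 - 10)/(4 - 10) = 0.805037
L_2(4.8) = (4.8 - 1)/(7 - 1) × (4.8 - 4)/(7 - 4) × (4.8 - 10)/(7 - 10) = 0.292741
L_3(4.8) = (4.8 - 1)/(10 - 1) × (4.8 - 4)/(10 - 4) × (4.8 - 7)/(10 - 7) = -0.041284

P(4.8) = 24×L_0(4.8) + 15×L_1(4.8) + 2×L_2(4.8) + 6×L_3(4.8)
P(4.8) = 11.057481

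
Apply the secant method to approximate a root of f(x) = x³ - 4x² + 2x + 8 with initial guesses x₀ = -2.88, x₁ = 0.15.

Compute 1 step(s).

f(x) = x³ - 4x² + 2x + 8
x₀ = -2.88, x₁ = 0.15

Secant formula: x_{n+1} = x_n - f(x_n)(x_n - x_{n-1})/(f(x_n) - f(x_{n-1}))

Iteration 1:
  f(-2.880000) = -54.825472
  f(0.150000) = 8.213375
  x_2 = 0.150000 - 8.213375×(0.150000 - (-2.880000))/(8.213375 - (-54.825472))
       = -0.244781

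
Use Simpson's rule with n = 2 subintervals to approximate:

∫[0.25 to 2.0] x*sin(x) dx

f(x) = x*sin(x)
a = 0.25, b = 2.0, n = 2
h = (b - a)/n = 0.875000

Simpson's rule: (h/3)[f(x₀) + 4f(x₁) + 2f(x₂) + ... + f(xₙ)]

x_0 = 0.2500, f(x_0) = 0.061851, coefficient = 1
x_1 = 1.1250, f(x_1) = 1.015051, coefficient = 4
x_2 = 2.0000, f(x_2) = 1.818595, coefficient = 1

I ≈ (0.875000/3) × 5.940650 = 1.732690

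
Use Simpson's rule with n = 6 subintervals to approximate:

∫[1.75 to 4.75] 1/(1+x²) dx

f(x) = 1/(1+x²)
a = 1.75, b = 4.75, n = 6
h = (b - a)/n = 0.500000

Simpson's rule: (h/3)[f(x₀) + 4f(x₁) + 2f(x₂) + ... + f(xₙ)]

x_0 = 1.7500, f(x_0) = 0.246154, coefficient = 1
x_1 = 2.2500, f(x_1) = 0.164948, coefficient = 4
x_2 = 2.7500, f(x_2) = 0.116788, coefficient = 2
x_3 = 3.2500, f(x_3) = 0.086486, coefficient = 4
x_4 = 3.7500, f(x_4) = 0.066390, coefficient = 2
x_5 = 4.2500, f(x_5) = 0.052459, coefficient = 4
x_6 = 4.7500, f(x_6) = 0.042440, coefficient = 1

I ≈ (0.500000/3) × 1.870527 = 0.311754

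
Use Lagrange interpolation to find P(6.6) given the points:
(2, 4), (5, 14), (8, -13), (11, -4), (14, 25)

Lagrange interpolation formula:
P(x) = Σ yᵢ × Lᵢ(x)
where Lᵢ(x) = Π_{j≠i} (x - xⱼ)/(xᵢ - xⱼ)

L_0(6.6) = (6.6 - 5)/(2 - 5) × (6.6 - 8)/(2 - 8) × (6.6 - 11)/(2 - 11) × (6.6 - 14)/(2 - 14) = -0.037518
L_1(6.6) = (6.6 - 2)/(5 - 2) × (6.6 - 8)/(5 - 8) × (6.6 - 11)/(5 - 11) × (6.6 - 14)/(5 - 14) = 0.431453
L_2(6.6) = (6.6 - 2)/(8 - 2) × (6.6 - 5)/(8 - 5) × (6.6 - 11)/(8 - 11) × (6.6 - 14)/(8 - 14) = 0.739635
L_3(6.6) = (6.6 - 2)/(11 - 2) × (6.6 - 5)/(11 - 5) × (6.6 - 8)/(11 - 8) × (6.6 - 14)/(11 - 14) = -0.156892
L_4(6.6) = (6.6 - 2)/(14 - 2) × (6.6 - 5)/(14 - 5) × (6.6 - 8)/(14 - 8) × (6.6 - 11)/(14 - 11) = 0.023322

P(6.6) = 4×L_0(6.6) + 14×L_1(6.6) + (-13)×L_2(6.6) + (-4)×L_3(6.6) + 25×L_4(6.6)
P(6.6) = -2.514357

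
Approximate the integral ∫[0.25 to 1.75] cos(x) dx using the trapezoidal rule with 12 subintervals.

f(x) = cos(x)
a = 0.25, b = 1.75, n = 12
h = (b - a)/n = 0.125000

Trapezoidal rule: (h/2)[f(x₀) + 2f(x₁) + 2f(x₂) + ... + f(xₙ)]

x_0 = 0.2500, f(x_0) = 0.968912, coefficient = 1
x_1 = 0.3750, f(x_1) = 0.930508, coefficient = 2
x_2 = 0.5000, f(x_2) = 0.877583, coefficient = 2
x_3 = 0.6250, f(x_3) = 0.810963, coefficient = 2
x_4 = 0.7500, f(x_4) = 0.731689, coefficient = 2
x_5 = 0.8750, f(x_5) = 0.640997, coefficient = 2
x_6 = 1.0000, f(x_6) = 0.540302, coefficient = 2
x_7 = 1.1250, f(x_7) = 0.431177, coefficient = 2
x_8 = 1.2500, f(x_8) = 0.315322, coefficient = 2
x_9 = 1.3750, f(x_9) = 0.194548, coefficient = 2
x_10 = 1.5000, f(x_10) = 0.070737, coefficient = 2
x_11 = 1.6250, f(x_11) = -0.054177, coefficient = 2
x_12 = 1.7500, f(x_12) = -0.178246, coefficient = 1

I ≈ (0.125000/2) × 11.769962 = 0.735623
Exact value: 0.736582
Error: 0.000959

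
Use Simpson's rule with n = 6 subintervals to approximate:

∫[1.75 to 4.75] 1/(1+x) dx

f(x) = 1/(1+x)
a = 1.75, b = 4.75, n = 6
h = (b - a)/n = 0.500000

Simpson's rule: (h/3)[f(x₀) + 4f(x₁) + 2f(x₂) + ... + f(xₙ)]

x_0 = 1.7500, f(x_0) = 0.363636, coefficient = 1
x_1 = 2.2500, f(x_1) = 0.307692, coefficient = 4
x_2 = 2.7500, f(x_2) = 0.266667, coefficient = 2
x_3 = 3.2500, f(x_3) = 0.235294, coefficient = 4
x_4 = 3.7500, f(x_4) = 0.210526, coefficient = 2
x_5 = 4.2500, f(x_5) = 0.190476, coefficient = 4
x_6 = 4.7500, f(x_6) = 0.173913, coefficient = 1

I ≈ (0.500000/3) × 4.425786 = 0.737631
Exact value: 0.737599
Error: 0.000032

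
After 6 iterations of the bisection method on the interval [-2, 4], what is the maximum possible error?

Bisection error bound: |error| ≤ (b-a)/2^n
|error| ≤ (4 - (-2))/2^6 = 6/2^6
|error| ≤ 0.0937500000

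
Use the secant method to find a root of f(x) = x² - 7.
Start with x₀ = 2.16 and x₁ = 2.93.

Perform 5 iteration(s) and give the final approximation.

f(x) = x² - 7
x₀ = 2.16, x₁ = 2.93

Secant formula: x_{n+1} = x_n - f(x_n)(x_n - x_{n-1})/(f(x_n) - f(x_{n-1}))

Iteration 1:
  f(2.160000) = -2.334400
  f(2.930000) = 1.584900
  x_2 = 2.930000 - 1.584900×(2.930000 - 2.160000)/(1.584900 - (-2.334400))
       = 2.618625
Iteration 2:
  f(2.930000) = 1.584900
  f(2.618625) = -0.142804
  x_3 = 2.618625 - (-0.142804)×(2.618625 - 2.930000)/(-0.142804 - 1.584900)
       = 2.644362
Iteration 3:
  f(2.618625) = -0.142804
  f(2.644362) = -0.007351
  x_4 = 2.644362 - (-0.007351)×(2.644362 - 2.618625)/(-0.007351 - (-0.142804))
       = 2.645758
Iteration 4:
  f(2.644362) = -0.007351
  f(2.645758) = 0.000038
  x_5 = 2.645758 - 0.000038×(2.645758 - 2.644362)/(0.000038 - (-0.007351))
       = 2.645751
Iteration 5:
  f(2.645758) = 0.000038
  f(2.645751) = 0.000000
  x_6 = 2.645751 - 0.000000×(2.645751 - 2.645758)/(0.000000 - 0.000038)
       = 2.645751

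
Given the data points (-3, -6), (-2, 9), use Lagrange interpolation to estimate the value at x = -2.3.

Lagrange interpolation formula:
P(x) = Σ yᵢ × Lᵢ(x)
where Lᵢ(x) = Π_{j≠i} (x - xⱼ)/(xᵢ - xⱼ)

L_0(-2.3) = (-2.3 - (-2))/(-3 - (-2)) = 0.300000
L_1(-2.3) = (-2.3 - (-3))/(-2 - (-3)) = 0.700000

P(-2.3) = (-6)×L_0(-2.3) + 9×L_1(-2.3)
P(-2.3) = 4.500000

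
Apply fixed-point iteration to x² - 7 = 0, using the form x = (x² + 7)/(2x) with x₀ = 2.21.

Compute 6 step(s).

Equation: x² - 7 = 0
Fixed-point form: x = (x² + 7)/(2x)
x₀ = 2.21

x_1 = g(2.210000) = 2.688710
x_2 = g(2.688710) = 2.646095
x_3 = g(2.646095) = 2.645751
x_4 = g(2.645751) = 2.645751
x_5 = g(2.645751) = 2.645751
x_6 = g(2.645751) = 2.645751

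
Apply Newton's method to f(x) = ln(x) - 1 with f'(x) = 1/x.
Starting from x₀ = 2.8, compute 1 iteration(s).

f(x) = ln(x) - 1
f'(x) = 1/x
x₀ = 2.8

Newton-Raphson formula: x_{n+1} = x_n - f(x_n)/f'(x_n)

Iteration 1:
  f(2.800000) = 0.029619
  f'(2.800000) = 0.357143
  x_1 = 2.800000 - 0.029619/0.357143 = 2.717066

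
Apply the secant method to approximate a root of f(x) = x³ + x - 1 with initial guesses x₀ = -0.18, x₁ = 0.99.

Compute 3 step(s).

f(x) = x³ + x - 1
x₀ = -0.18, x₁ = 0.99

Secant formula: x_{n+1} = x_n - f(x_n)(x_n - x_{n-1})/(f(x_n) - f(x_{n-1}))

Iteration 1:
  f(-0.180000) = -1.185832
  f(0.990000) = 0.960299
  x_2 = 0.990000 - 0.960299×(0.990000 - (-0.180000))/(0.960299 - (-1.185832))
       = 0.466477
Iteration 2:
  f(0.990000) = 0.960299
  f(0.466477) = -0.432018
  x_3 = 0.466477 - (-0.432018)×(0.466477 - 0.990000)/(-0.432018 - 0.960299)
       = 0.628919
Iteration 3:
  f(0.466477) = -0.432018
  f(0.628919) = -0.122319
  x_4 = 0.628919 - (-0.122319)×(0.628919 - 0.466477)/(-0.122319 - (-0.432018))
       = 0.693077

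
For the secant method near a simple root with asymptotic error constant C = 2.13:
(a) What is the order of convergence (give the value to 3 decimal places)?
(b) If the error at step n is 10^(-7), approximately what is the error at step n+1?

(a) Secant method has superlinear convergence with order φ = (1+√5)/2 ≈ 1.618.
    This means |e_{n+1}| ≈ C|e_n|^1.618.

(b) With |e_n| = 10^(-7) and C = 2.13:
    |e_{n+1}| ≈ 2.13 × (10^(-7))^1.618 = 2.13 × 10^(-11.33)

(a) ≈ 1.618 (golden ratio); (b) |e_{n+1}| ≈ 1.005e-11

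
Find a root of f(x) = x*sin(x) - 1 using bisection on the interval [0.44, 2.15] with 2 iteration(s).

f(x) = x*sin(x) - 1
Initial interval: [0.44, 2.15]

Iteration 1:
  c_1 = (0.440000 + 2.150000)/2 = 1.295000
  f(c_1) = f(1.295000) = 0.246060
  f(a) × f(c) < 0, new interval: [0.440000, 1.295000]
Iteration 2:
  c_2 = (0.440000 + 1.295000)/2 = 0.867500
  f(c_2) = f(0.867500) = -0.338345
  f(a) × f(c) ≥ 0, new interval: [0.867500, 1.295000]

After 2 iteration(s), the approximation is c_2 = 0.867500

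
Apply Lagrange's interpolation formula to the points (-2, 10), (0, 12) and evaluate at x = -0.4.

Lagrange interpolation formula:
P(x) = Σ yᵢ × Lᵢ(x)
where Lᵢ(x) = Π_{j≠i} (x - xⱼ)/(xᵢ - xⱼ)

L_0(-0.4) = (-0.4 - 0)/(-2 - 0) = 0.200000
L_1(-0.4) = (-0.4 - (-2))/(0 - (-2)) = 0.800000

P(-0.4) = 10×L_0(-0.4) + 12×L_1(-0.4)
P(-0.4) = 11.600000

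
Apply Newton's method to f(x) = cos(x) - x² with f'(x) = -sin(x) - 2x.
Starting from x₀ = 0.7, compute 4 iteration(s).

f(x) = cos(x) - x²
f'(x) = -sin(x) - 2x
x₀ = 0.7

Newton-Raphson formula: x_{n+1} = x_n - f(x_n)/f'(x_n)

Iteration 1:
  f(0.700000) = 0.274842
  f'(0.700000) = -2.044218
  x_1 = 0.700000 - 0.274842/(-2.044218) = 0.834449
Iteration 2:
  f(0.834449) = -0.024718
  f'(0.834449) = -2.409823
  x_2 = 0.834449 - (-0.024718)/(-2.409823) = 0.824191
Iteration 3:
  f(0.824191) = -0.000141
  f'(0.824191) = -2.382382
  x_3 = 0.824191 - (-0.000141)/(-2.382382) = 0.824132
Iteration 4:
  f(0.824132) = 0.000000
  f'(0.824132) = -2.382223
  x_4 = 0.824132 - 0.000000/(-2.382223) = 0.824132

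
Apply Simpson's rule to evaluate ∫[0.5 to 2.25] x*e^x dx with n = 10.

f(x) = x*e^x
a = 0.5, b = 2.25, n = 10
h = (b - a)/n = 0.175000

Simpson's rule: (h/3)[f(x₀) + 4f(x₁) + 2f(x₂) + ... + f(xₙ)]

x_0 = 0.5000, f(x_0) = 0.824361, coefficient = 1
x_1 = 0.6750, f(x_1) = 1.325722, coefficient = 4
x_2 = 0.8500, f(x_2) = 1.988700, coefficient = 2
x_3 = 1.0250, f(x_3) = 2.856773, coefficient = 4
x_4 = 1.2000, f(x_4) = 3.984140, coefficient = 2
x_5 = 1.3750, f(x_5) = 5.438230, coefficient = 4
x_6 = 1.5500, f(x_6) = 7.302779, coefficient = 2
x_7 = 1.7250, f(x_7) = 9.681599, coefficient = 4
x_8 = 1.9000, f(x_8) = 12.703199, coefficient = 2
x_9 = 2.0750, f(x_9) = 16.526434, coefficient = 4
x_10 = 2.2500, f(x_10) = 21.347406, coefficient = 1

I ≈ (0.175000/3) × 217.444436 = 12.684259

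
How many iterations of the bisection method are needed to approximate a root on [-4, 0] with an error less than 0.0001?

We need (b-a)/2^n ≤ 0.0001
(0 - (-4))/2^n ≤ 0.0001
4/2^n ≤ 0.0001
2^n ≥ 40000
n ≥ log₂(40000) = 15.29
n ≥ 16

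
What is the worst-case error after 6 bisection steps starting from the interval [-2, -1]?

Bisection error bound: |error| ≤ (b-a)/2^n
|error| ≤ (-1 - (-2))/2^6 = 1/2^6
|error| ≤ 0.0156250000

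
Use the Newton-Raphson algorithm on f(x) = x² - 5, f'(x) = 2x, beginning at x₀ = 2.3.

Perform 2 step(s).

f(x) = x² - 5
f'(x) = 2x
x₀ = 2.3

Newton-Raphson formula: x_{n+1} = x_n - f(x_n)/f'(x_n)

Iteration 1:
  f(2.300000) = 0.290000
  f'(2.300000) = 4.600000
  x_1 = 2.300000 - 0.290000/4.600000 = 2.236957
Iteration 2:
  f(2.236957) = 0.003974
  f'(2.236957) = 4.473913
  x_2 = 2.236957 - 0.003974/4.473913 = 2.236068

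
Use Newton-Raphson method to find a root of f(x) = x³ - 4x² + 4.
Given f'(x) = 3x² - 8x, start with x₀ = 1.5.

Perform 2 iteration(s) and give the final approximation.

f(x) = x³ - 4x² + 4
f'(x) = 3x² - 8x
x₀ = 1.5

Newton-Raphson formula: x_{n+1} = x_n - f(x_n)/f'(x_n)

Iteration 1:
  f(1.500000) = -1.625000
  f'(1.500000) = -5.250000
  x_1 = 1.500000 - (-1.625000)/(-5.250000) = 1.190476
Iteration 2:
  f(1.190476) = 0.018249
  f'(1.190476) = -5.272109
  x_2 = 1.190476 - 0.018249/(-5.272109) = 1.193938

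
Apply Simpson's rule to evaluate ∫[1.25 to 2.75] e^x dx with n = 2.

f(x) = e^x
a = 1.25, b = 2.75, n = 2
h = (b - a)/n = 0.750000

Simpson's rule: (h/3)[f(x₀) + 4f(x₁) + 2f(x₂) + ... + f(xₙ)]

x_0 = 1.2500, f(x_0) = 3.490343, coefficient = 1
x_1 = 2.0000, f(x_1) = 7.389056, coefficient = 4
x_2 = 2.7500, f(x_2) = 15.642632, coefficient = 1

I ≈ (0.750000/3) × 48.689199 = 12.172300
Exact value: 12.152289
Error: 0.020011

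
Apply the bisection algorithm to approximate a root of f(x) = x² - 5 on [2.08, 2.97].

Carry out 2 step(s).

f(x) = x² - 5
Initial interval: [2.08, 2.97]

Iteration 1:
  c_1 = (2.080000 + 2.970000)/2 = 2.525000
  f(c_1) = f(2.525000) = 1.375625
  f(a) × f(c) < 0, new interval: [2.080000, 2.525000]
Iteration 2:
  c_2 = (2.080000 + 2.525000)/2 = 2.302500
  f(c_2) = f(2.302500) = 0.301506
  f(a) × f(c) < 0, new interval: [2.080000, 2.302500]

After 2 iteration(s), the approximation is c_2 = 2.302500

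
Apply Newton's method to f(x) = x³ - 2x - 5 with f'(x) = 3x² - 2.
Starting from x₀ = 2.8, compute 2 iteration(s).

f(x) = x³ - 2x - 5
f'(x) = 3x² - 2
x₀ = 2.8

Newton-Raphson formula: x_{n+1} = x_n - f(x_n)/f'(x_n)

Iteration 1:
  f(2.800000) = 11.352000
  f'(2.800000) = 21.520000
  x_1 = 2.800000 - 11.352000/21.520000 = 2.272491
Iteration 2:
  f(2.272491) = 2.190647
  f'(2.272491) = 13.492642
  x_2 = 2.272491 - 2.190647/13.492642 = 2.110132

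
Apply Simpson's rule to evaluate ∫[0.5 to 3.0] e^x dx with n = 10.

f(x) = e^x
a = 0.5, b = 3.0, n = 10
h = (b - a)/n = 0.250000

Simpson's rule: (h/3)[f(x₀) + 4f(x₁) + 2f(x₂) + ... + f(xₙ)]

x_0 = 0.5000, f(x_0) = 1.648721, coefficient = 1
x_1 = 0.7500, f(x_1) = 2.117000, coefficient = 4
x_2 = 1.0000, f(x_2) = 2.718282, coefficient = 2
x_3 = 1.2500, f(x_3) = 3.490343, coefficient = 4
x_4 = 1.5000, f(x_4) = 4.481689, coefficient = 2
x_5 = 1.7500, f(x_5) = 5.754603, coefficient = 4
x_6 = 2.0000, f(x_6) = 7.389056, coefficient = 2
x_7 = 2.2500, f(x_7) = 9.487736, coefficient = 4
x_8 = 2.5000, f(x_8) = 12.182494, coefficient = 2
x_9 = 2.7500, f(x_9) = 15.642632, coefficient = 4
x_10 = 3.0000, f(x_10) = 20.085537, coefficient = 1

I ≈ (0.250000/3) × 221.246554 = 18.437213
Exact value: 18.436816
Error: 0.000397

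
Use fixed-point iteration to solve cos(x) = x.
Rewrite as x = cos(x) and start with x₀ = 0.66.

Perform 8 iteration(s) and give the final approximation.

Equation: cos(x) = x
Fixed-point form: x = cos(x)
x₀ = 0.66

x_1 = g(0.660000) = 0.789992
x_2 = g(0.789992) = 0.703851
x_3 = g(0.703851) = 0.762356
x_4 = g(0.762356) = 0.723211
x_5 = g(0.723211) = 0.749685
x_6 = g(0.749685) = 0.731904
x_7 = g(0.731904) = 0.743903
x_8 = g(0.743903) = 0.735831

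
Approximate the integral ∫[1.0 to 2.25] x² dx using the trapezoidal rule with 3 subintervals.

f(x) = x²
a = 1.0, b = 2.25, n = 3
h = (b - a)/n = 0.416667

Trapezoidal rule: (h/2)[f(x₀) + 2f(x₁) + 2f(x₂) + ... + f(xₙ)]

x_0 = 1.0000, f(x_0) = 1.000000, coefficient = 1
x_1 = 1.4167, f(x_1) = 2.006944, coefficient = 2
x_2 = 1.8333, f(x_2) = 3.361111, coefficient = 2
x_3 = 2.2500, f(x_3) = 5.062500, coefficient = 1

I ≈ (0.416667/2) × 16.798611 = 3.499711
Exact value: 3.463542
Error: 0.036169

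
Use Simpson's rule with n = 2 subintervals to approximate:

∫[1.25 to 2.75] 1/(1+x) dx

f(x) = 1/(1+x)
a = 1.25, b = 2.75, n = 2
h = (b - a)/n = 0.750000

Simpson's rule: (h/3)[f(x₀) + 4f(x₁) + 2f(x₂) + ... + f(xₙ)]

x_0 = 1.2500, f(x_0) = 0.444444, coefficient = 1
x_1 = 2.0000, f(x_1) = 0.333333, coefficient = 4
x_2 = 2.7500, f(x_2) = 0.266667, coefficient = 1

I ≈ (0.750000/3) × 2.044444 = 0.511111
Exact value: 0.510826
Error: 0.000285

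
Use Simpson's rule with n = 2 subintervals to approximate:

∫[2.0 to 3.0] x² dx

f(x) = x²
a = 2.0, b = 3.0, n = 2
h = (b - a)/n = 0.500000

Simpson's rule: (h/3)[f(x₀) + 4f(x₁) + 2f(x₂) + ... + f(xₙ)]

x_0 = 2.0000, f(x_0) = 4.000000, coefficient = 1
x_1 = 2.5000, f(x_1) = 6.250000, coefficient = 4
x_2 = 3.0000, f(x_2) = 9.000000, coefficient = 1

I ≈ (0.500000/3) × 38.000000 = 6.333333
Exact value: 6.333333
Error: 0.000000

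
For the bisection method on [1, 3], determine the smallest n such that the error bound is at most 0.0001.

We need (b-a)/2^n ≤ 0.0001
(3 - 1)/2^n ≤ 0.0001
2/2^n ≤ 0.0001
2^n ≥ 20000
n ≥ log₂(20000) = 14.29
n ≥ 15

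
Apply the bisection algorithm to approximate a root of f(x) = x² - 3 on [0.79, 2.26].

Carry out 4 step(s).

f(x) = x² - 3
Initial interval: [0.79, 2.26]

Iteration 1:
  c_1 = (0.790000 + 2.260000)/2 = 1.525000
  f(c_1) = f(1.525000) = -0.674375
  f(a) × f(c) ≥ 0, new interval: [1.525000, 2.260000]
Iteration 2:
  c_2 = (1.525000 + 2.260000)/2 = 1.892500
  f(c_2) = f(1.892500) = 0.581556
  f(a) × f(c) < 0, new interval: [1.525000, 1.892500]
Iteration 3:
  c_3 = (1.525000 + 1.892500)/2 = 1.708750
  f(c_3) = f(1.708750) = -0.080173
  f(a) × f(c) ≥ 0, new interval: [1.708750, 1.892500]
Iteration 4:
  c_4 = (1.708750 + 1.892500)/2 = 1.800625
  f(c_4) = f(1.800625) = 0.242250
  f(a) × f(c) < 0, new interval: [1.708750, 1.800625]

After 4 iteration(s), the approximation is c_4 = 1.800625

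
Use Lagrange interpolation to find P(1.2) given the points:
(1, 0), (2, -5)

Lagrange interpolation formula:
P(x) = Σ yᵢ × Lᵢ(x)
where Lᵢ(x) = Π_{j≠i} (x - xⱼ)/(xᵢ - xⱼ)

L_0(1.2) = (1.2 - 2)/(1 - 2) = 0.800000
L_1(1.2) = (1.2 - 1)/(2 - 1) = 0.200000

P(1.2) = 0×L_0(1.2) + (-5)×L_1(1.2)
P(1.2) = -1.000000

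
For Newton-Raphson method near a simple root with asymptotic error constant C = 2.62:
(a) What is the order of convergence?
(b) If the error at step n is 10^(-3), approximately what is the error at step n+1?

(a) Newton-Raphson has quadratic (order 2) convergence near simple roots.
    This means |e_{n+1}| ≈ C|e_n|².

(b) With |e_n| = 10^(-3) and C = 2.62:
    |e_{n+1}| ≈ 2.62 × (10^(-3))² = 2.62 × 10^(-6)

(a) 2 (quadratic); (b) |e_{n+1}| ≈ 2.620e-06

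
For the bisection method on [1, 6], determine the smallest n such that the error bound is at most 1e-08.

We need (b-a)/2^n ≤ 1e-08
(6 - 1)/2^n ≤ 1e-08
5/2^n ≤ 1e-08
2^n ≥ 500000000
n ≥ log₂(500000000) = 28.90
n ≥ 29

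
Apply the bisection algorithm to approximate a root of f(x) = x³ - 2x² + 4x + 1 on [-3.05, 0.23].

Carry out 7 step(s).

f(x) = x³ - 2x² + 4x + 1
Initial interval: [-3.05, 0.23]

Iteration 1:
  c_1 = (-3.050000 + 0.230000)/2 = -1.410000
  f(c_1) = f(-1.410000) = -11.419421
  f(a) × f(c) ≥ 0, new interval: [-1.410000, 0.230000]
Iteration 2:
  c_2 = (-1.410000 + 0.230000)/2 = -0.590000
  f(c_2) = f(-0.590000) = -2.261579
  f(a) × f(c) ≥ 0, new interval: [-0.590000, 0.230000]
Iteration 3:
  c_3 = (-0.590000 + 0.230000)/2 = -0.180000
  f(c_3) = f(-0.180000) = 0.209368
  f(a) × f(c) < 0, new interval: [-0.590000, -0.180000]
Iteration 4:
  c_4 = (-0.590000 + (-0.180000))/2 = -0.385000
  f(c_4) = f(-0.385000) = -0.893517
  f(a) × f(c) ≥ 0, new interval: [-0.385000, -0.180000]
Iteration 5:
  c_5 = (-0.385000 + (-0.180000))/2 = -0.282500
  f(c_5) = f(-0.282500) = -0.312158
  f(a) × f(c) ≥ 0, new interval: [-0.282500, -0.180000]
Iteration 6:
  c_6 = (-0.282500 + (-0.180000))/2 = -0.231250
  f(c_6) = f(-0.231250) = -0.044320
  f(a) × f(c) ≥ 0, new interval: [-0.231250, -0.180000]
Iteration 7:
  c_7 = (-0.231250 + (-0.180000))/2 = -0.205625
  f(c_7) = f(-0.205625) = 0.084243
  f(a) × f(c) < 0, new interval: [-0.231250, -0.205625]

After 7 iteration(s), the approximation is c_7 = -0.205625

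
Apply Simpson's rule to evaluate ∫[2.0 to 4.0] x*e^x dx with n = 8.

f(x) = x*e^x
a = 2.0, b = 4.0, n = 8
h = (b - a)/n = 0.250000

Simpson's rule: (h/3)[f(x₀) + 4f(x₁) + 2f(x₂) + ... + f(xₙ)]

x_0 = 2.0000, f(x_0) = 14.778112, coefficient = 1
x_1 = 2.2500, f(x_1) = 21.347406, coefficient = 4
x_2 = 2.5000, f(x_2) = 30.456235, coefficient = 2
x_3 = 2.7500, f(x_3) = 43.017238, coefficient = 4
x_4 = 3.0000, f(x_4) = 60.256611, coefficient = 2
x_5 = 3.2500, f(x_5) = 83.818605, coefficient = 4
x_6 = 3.5000, f(x_6) = 115.904082, coefficient = 2
x_7 = 3.7500, f(x_7) = 159.454058, coefficient = 4
x_8 = 4.0000, f(x_8) = 218.392600, coefficient = 1

I ≈ (0.250000/3) × 1876.953790 = 156.412816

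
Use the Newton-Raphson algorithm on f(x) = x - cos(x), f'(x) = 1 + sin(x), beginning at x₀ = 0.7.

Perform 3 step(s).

f(x) = x - cos(x)
f'(x) = 1 + sin(x)
x₀ = 0.7

Newton-Raphson formula: x_{n+1} = x_n - f(x_n)/f'(x_n)

Iteration 1:
  f(0.700000) = -0.064842
  f'(0.700000) = 1.644218
  x_1 = 0.700000 - (-0.064842)/1.644218 = 0.739436
Iteration 2:
  f(0.739436) = 0.000588
  f'(0.739436) = 1.673872
  x_2 = 0.739436 - 0.000588/1.673872 = 0.739085
Iteration 3:
  f(0.739085) = 0.000000
  f'(0.739085) = 1.673612
  x_3 = 0.739085 - 0.000000/1.673612 = 0.739085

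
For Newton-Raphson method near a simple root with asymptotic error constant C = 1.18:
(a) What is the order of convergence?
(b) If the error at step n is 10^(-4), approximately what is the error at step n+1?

(a) Newton-Raphson has quadratic (order 2) convergence near simple roots.
    This means |e_{n+1}| ≈ C|e_n|².

(b) With |e_n| = 10^(-4) and C = 1.18:
    |e_{n+1}| ≈ 1.18 × (10^(-4))² = 1.18 × 10^(-8)

(a) 2 (quadratic); (b) |e_{n+1}| ≈ 1.180e-08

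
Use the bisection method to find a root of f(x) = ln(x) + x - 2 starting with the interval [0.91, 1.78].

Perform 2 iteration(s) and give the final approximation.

f(x) = ln(x) + x - 2
Initial interval: [0.91, 1.78]

Iteration 1:
  c_1 = (0.910000 + 1.780000)/2 = 1.345000
  f(c_1) = f(1.345000) = -0.358606
  f(a) × f(c) ≥ 0, new interval: [1.345000, 1.780000]
Iteration 2:
  c_2 = (1.345000 + 1.780000)/2 = 1.562500
  f(c_2) = f(1.562500) = 0.008787
  f(a) × f(c) < 0, new interval: [1.345000, 1.562500]

After 2 iteration(s), the approximation is c_2 = 1.562500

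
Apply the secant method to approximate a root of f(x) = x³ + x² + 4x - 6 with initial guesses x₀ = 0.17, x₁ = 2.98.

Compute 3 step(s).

f(x) = x³ + x² + 4x - 6
x₀ = 0.17, x₁ = 2.98

Secant formula: x_{n+1} = x_n - f(x_n)(x_n - x_{n-1})/(f(x_n) - f(x_{n-1}))

Iteration 1:
  f(0.170000) = -5.286187
  f(2.980000) = 41.263992
  x_2 = 2.980000 - 41.263992×(2.980000 - 0.170000)/(41.263992 - (-5.286187))
       = 0.489101
Iteration 2:
  f(2.980000) = 41.263992
  f(0.489101) = -3.687376
  x_3 = 0.489101 - (-3.687376)×(0.489101 - 2.980000)/(-3.687376 - 41.263992)
       = 0.693430
Iteration 3:
  f(0.489101) = -3.687376
  f(0.693430) = -2.412003
  x_4 = 0.693430 - (-2.412003)×(0.693430 - 0.489101)/(-2.412003 - (-3.687376))
       = 1.079860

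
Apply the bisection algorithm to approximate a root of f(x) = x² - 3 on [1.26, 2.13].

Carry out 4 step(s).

f(x) = x² - 3
Initial interval: [1.26, 2.13]

Iteration 1:
  c_1 = (1.260000 + 2.130000)/2 = 1.695000
  f(c_1) = f(1.695000) = -0.126975
  f(a) × f(c) ≥ 0, new interval: [1.695000, 2.130000]
Iteration 2:
  c_2 = (1.695000 + 2.130000)/2 = 1.912500
  f(c_2) = f(1.912500) = 0.657656
  f(a) × f(c) < 0, new interval: [1.695000, 1.912500]
Iteration 3:
  c_3 = (1.695000 + 1.912500)/2 = 1.803750
  f(c_3) = f(1.803750) = 0.253514
  f(a) × f(c) < 0, new interval: [1.695000, 1.803750]
Iteration 4:
  c_4 = (1.695000 + 1.803750)/2 = 1.749375
  f(c_4) = f(1.749375) = 0.060313
  f(a) × f(c) < 0, new interval: [1.695000, 1.749375]

After 4 iteration(s), the approximation is c_4 = 1.749375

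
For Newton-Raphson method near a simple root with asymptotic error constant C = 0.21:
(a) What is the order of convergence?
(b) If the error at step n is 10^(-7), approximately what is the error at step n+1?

(a) Newton-Raphson has quadratic (order 2) convergence near simple roots.
    This means |e_{n+1}| ≈ C|e_n|².

(b) With |e_n| = 10^(-7) and C = 0.21:
    |e_{n+1}| ≈ 0.21 × (10^(-7))² = 0.21 × 10^(-14)

(a) 2 (quadratic); (b) |e_{n+1}| ≈ 2.100e-15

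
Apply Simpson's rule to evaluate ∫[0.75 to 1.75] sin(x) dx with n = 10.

f(x) = sin(x)
a = 0.75, b = 1.75, n = 10
h = (b - a)/n = 0.100000

Simpson's rule: (h/3)[f(x₀) + 4f(x₁) + 2f(x₂) + ... + f(xₙ)]

x_0 = 0.7500, f(x_0) = 0.681639, coefficient = 1
x_1 = 0.8500, f(x_1) = 0.751280, coefficient = 4
x_2 = 0.9500, f(x_2) = 0.813416, coefficient = 2
x_3 = 1.0500, f(x_3) = 0.867423, coefficient = 4
x_4 = 1.1500, f(x_4) = 0.912764, coefficient = 2
x_5 = 1.2500, f(x_5) = 0.948985, coefficient = 4
x_6 = 1.3500, f(x_6) = 0.975723, coefficient = 2
x_7 = 1.4500, f(x_7) = 0.992713, coefficient = 4
x_8 = 1.5500, f(x_8) = 0.999784, coefficient = 2
x_9 = 1.6500, f(x_9) = 0.996865, coefficient = 4
x_10 = 1.7500, f(x_10) = 0.983986, coefficient = 1

I ≈ (0.100000/3) × 27.298063 = 0.909935
Exact value: 0.909935
Error: 0.000001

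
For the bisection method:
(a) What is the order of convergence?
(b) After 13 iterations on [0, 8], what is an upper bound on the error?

(a) Bisection has linear (order 1) convergence; the error is halved each step.

(b) Error bound = (b-a)/2^n = (8 - 0)/2^{13}
    = 8/2^{13}

(a) 1 (linear); (b) error ≤ 9.77e-04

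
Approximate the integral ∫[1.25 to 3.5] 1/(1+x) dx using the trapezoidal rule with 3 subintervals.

f(x) = 1/(1+x)
a = 1.25, b = 3.5, n = 3
h = (b - a)/n = 0.750000

Trapezoidal rule: (h/2)[f(x₀) + 2f(x₁) + 2f(x₂) + ... + f(xₙ)]

x_0 = 1.2500, f(x_0) = 0.444444, coefficient = 1
x_1 = 2.0000, f(x_1) = 0.333333, coefficient = 2
x_2 = 2.7500, f(x_2) = 0.266667, coefficient = 2
x_3 = 3.5000, f(x_3) = 0.222222, coefficient = 1

I ≈ (0.750000/2) × 1.866667 = 0.700000
Exact value: 0.693147
Error: 0.006853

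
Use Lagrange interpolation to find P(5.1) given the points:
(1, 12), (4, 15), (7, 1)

Lagrange interpolation formula:
P(x) = Σ yᵢ × Lᵢ(x)
where Lᵢ(x) = Π_{j≠i} (x - xⱼ)/(xᵢ - xⱼ)

L_0(5.1) = (5.1 - 4)/(1 - 4) × (5.1 - 7)/(1 - 7) = -0.116111
L_1(5.1) = (5.1 - 1)/(4 - 1) × (5.1 - 7)/(4 - 7) = 0.865556
L_2(5.1) = (5.1 - 1)/(7 - 1) × (5.1 - 4)/(7 - 4) = 0.250556

P(5.1) = 12×L_0(5.1) + 15×L_1(5.1) + 1×L_2(5.1)
P(5.1) = 11.840556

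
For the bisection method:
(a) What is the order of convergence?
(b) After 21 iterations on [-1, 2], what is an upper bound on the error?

(a) Bisection has linear (order 1) convergence; the error is halved each step.

(b) Error bound = (b-a)/2^n = (2 - (-1))/2^{21}
    = 3/2^{21}

(a) 1 (linear); (b) error ≤ 1.43e-06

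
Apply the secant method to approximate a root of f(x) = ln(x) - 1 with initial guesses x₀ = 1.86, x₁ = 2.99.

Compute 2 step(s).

f(x) = ln(x) - 1
x₀ = 1.86, x₁ = 2.99

Secant formula: x_{n+1} = x_n - f(x_n)(x_n - x_{n-1})/(f(x_n) - f(x_{n-1}))

Iteration 1:
  f(1.860000) = -0.379424
  f(2.990000) = 0.095273
  x_2 = 2.990000 - 0.095273×(2.990000 - 1.860000)/(0.095273 - (-0.379424))
       = 2.763205
Iteration 2:
  f(2.990000) = 0.095273
  f(2.763205) = 0.016391
  x_3 = 2.763205 - 0.016391×(2.763205 - 2.990000)/(0.016391 - 0.095273)
       = 2.716078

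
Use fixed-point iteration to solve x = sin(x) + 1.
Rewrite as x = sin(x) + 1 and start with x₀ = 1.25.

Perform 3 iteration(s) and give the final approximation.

Equation: x = sin(x) + 1
Fixed-point form: x = sin(x) + 1
x₀ = 1.25

x_1 = g(1.250000) = 1.948985
x_2 = g(1.948985) = 1.929335
x_3 = g(1.929335) = 1.936411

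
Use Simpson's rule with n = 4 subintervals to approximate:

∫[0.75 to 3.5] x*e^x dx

f(x) = x*e^x
a = 0.75, b = 3.5, n = 4
h = (b - a)/n = 0.687500

Simpson's rule: (h/3)[f(x₀) + 4f(x₁) + 2f(x₂) + ... + f(xₙ)]

x_0 = 0.7500, f(x_0) = 1.587750, coefficient = 1
x_1 = 1.4375, f(x_1) = 6.052101, coefficient = 4
x_2 = 2.1250, f(x_2) = 17.792407, coefficient = 2
x_3 = 2.8125, f(x_3) = 46.832330, coefficient = 4
x_4 = 3.5000, f(x_4) = 115.904082, coefficient = 1

I ≈ (0.687500/3) × 364.614369 = 83.557460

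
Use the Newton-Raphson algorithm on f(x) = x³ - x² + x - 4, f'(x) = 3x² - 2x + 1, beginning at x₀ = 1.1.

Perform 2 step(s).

f(x) = x³ - x² + x - 4
f'(x) = 3x² - 2x + 1
x₀ = 1.1

Newton-Raphson formula: x_{n+1} = x_n - f(x_n)/f'(x_n)

Iteration 1:
  f(1.100000) = -2.779000
  f'(1.100000) = 2.430000
  x_1 = 1.100000 - (-2.779000)/2.430000 = 2.243621
Iteration 2:
  f(2.243621) = 4.503809
  f'(2.243621) = 11.614268
  x_2 = 2.243621 - 4.503809/11.614268 = 1.855839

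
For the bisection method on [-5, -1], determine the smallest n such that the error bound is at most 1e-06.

We need (b-a)/2^n ≤ 1e-06
(-1 - (-5))/2^n ≤ 1e-06
4/2^n ≤ 1e-06
2^n ≥ 4000000
n ≥ log₂(4000000) = 21.93
n ≥ 22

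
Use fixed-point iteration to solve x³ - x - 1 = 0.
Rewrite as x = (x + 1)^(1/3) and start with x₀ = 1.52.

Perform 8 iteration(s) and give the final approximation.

Equation: x³ - x - 1 = 0
Fixed-point form: x = (x + 1)^(1/3)
x₀ = 1.52

x_1 = g(1.520000) = 1.360818
x_2 = g(1.360818) = 1.331540
x_3 = g(1.331540) = 1.326013
x_4 = g(1.326013) = 1.324964
x_5 = g(1.324964) = 1.324765
x_6 = g(1.324765) = 1.324727
x_7 = g(1.324727) = 1.324720
x_8 = g(1.324720) = 1.324718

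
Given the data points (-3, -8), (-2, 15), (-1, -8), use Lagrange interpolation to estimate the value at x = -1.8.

Lagrange interpolation formula:
P(x) = Σ yᵢ × Lᵢ(x)
where Lᵢ(x) = Π_{j≠i} (x - xⱼ)/(xᵢ - xⱼ)

L_0(-1.8) = (-1.8 - (-2))/(-3 - (-2)) × (-1.8 - (-1))/(-3 - (-1)) = -0.080000
L_1(-1.8) = (-1.8 - (-3))/(-2 - (-3)) × (-1.8 - (-1))/(-2 - (-1)) = 0.960000
L_2(-1.8) = (-1.8 - (-3))/(-1 - (-3)) × (-1.8 - (-2))/(-1 - (-2)) = 0.120000

P(-1.8) = (-8)×L_0(-1.8) + 15×L_1(-1.8) + (-8)×L_2(-1.8)
P(-1.8) = 14.080000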